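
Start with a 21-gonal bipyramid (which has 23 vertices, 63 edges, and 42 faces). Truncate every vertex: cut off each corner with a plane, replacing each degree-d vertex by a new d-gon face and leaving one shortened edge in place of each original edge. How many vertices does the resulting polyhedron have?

126

Truncation replaces each original edge-end by a new vertex, so V′ = 2E = 126.
Each original edge survives, and each old vertex of degree d contributes d new edges; summing degrees gives Σd = 2E, so E′ = E + 2E = 3E = 189.
Each original face survives and each original vertex becomes one new face: F′ = F + V = 65.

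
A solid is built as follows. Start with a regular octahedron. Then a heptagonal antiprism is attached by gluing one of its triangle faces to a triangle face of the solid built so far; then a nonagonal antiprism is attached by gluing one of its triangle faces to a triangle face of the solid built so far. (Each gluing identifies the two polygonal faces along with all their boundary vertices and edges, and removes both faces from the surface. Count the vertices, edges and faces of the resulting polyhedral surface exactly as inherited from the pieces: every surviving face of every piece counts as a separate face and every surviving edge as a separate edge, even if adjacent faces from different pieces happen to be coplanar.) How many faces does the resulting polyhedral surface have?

A regular octahedron: V=6, E=12, F=8.
Attach a heptagonal antiprism (V=14, E=28, F=16) along a 3-gon: merge 3 vertices and 3 edges, delete both glued faces → V=17, E=37, F=22.
Attach a nonagonal antiprism (V=18, E=36, F=20) along a 3-gon: merge 3 vertices and 3 edges, delete both glued faces → V=32, E=70, F=40.
Check: V − E + F = 32 − 70 + 40 = 2.

40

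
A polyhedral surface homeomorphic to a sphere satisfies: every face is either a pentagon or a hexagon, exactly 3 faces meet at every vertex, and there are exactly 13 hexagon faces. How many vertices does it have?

46

Let x be the number of pentagons; then F = 13 + x.
Edge–face incidences: 2E = 6·13 + 5·x = 78 + 5x.
Every vertex has degree 3, so 3V = 2E.
Euler: V − E + F = 2 ⇒ (2E)/3 − E + (13 + x) = 2.
Multiply by 6: 2·(2E) − 3·(2E) + 6·(13 + x) = 12, i.e. 78 + 6x − (78 + 5x) = 12.
Collecting terms: x = 12.
Then 2E = 78 + 5·12 = 138, so E = 69, V = 2E/3 = 46, F = 13 + 12 = 25.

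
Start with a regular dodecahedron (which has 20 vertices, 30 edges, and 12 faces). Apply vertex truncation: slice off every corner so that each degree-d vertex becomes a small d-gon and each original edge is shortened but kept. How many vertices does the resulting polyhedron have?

Truncation replaces each original edge-end by a new vertex, so V′ = 2E = 60.
Each original edge survives, and each old vertex of degree d contributes d new edges; summing degrees gives Σd = 2E, so E′ = E + 2E = 3E = 90.
Each original face survives and each original vertex becomes one new face: F′ = F + V = 32.

60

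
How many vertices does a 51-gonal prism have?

A prism on an n-gon has two n-gon bases and n rectangular sides: V = 2·51 = 102, E = 3·51 = 153, F = 51 + 2 = 53.

102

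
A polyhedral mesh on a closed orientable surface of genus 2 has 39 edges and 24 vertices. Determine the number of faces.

13

For a closed orientable surface of genus 2, χ = 2 − 2·2 = -2.
F = -2 − V + E = -2 − 24 + 39 = 13.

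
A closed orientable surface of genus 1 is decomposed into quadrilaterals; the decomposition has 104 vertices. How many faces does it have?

104

χ = 2 − 2·1 = 0, and every face is a square so 4F = 2E.
V − E + F = 0 with E = 4F/2 gives 104 − (4/2 − 1)·F = 0, so F = 104 and E = 208.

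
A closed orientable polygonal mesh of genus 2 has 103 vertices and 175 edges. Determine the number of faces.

70

For a closed orientable surface of genus 2, χ = 2 − 2·2 = -2.
F = -2 − V + E = -2 − 103 + 175 = 70.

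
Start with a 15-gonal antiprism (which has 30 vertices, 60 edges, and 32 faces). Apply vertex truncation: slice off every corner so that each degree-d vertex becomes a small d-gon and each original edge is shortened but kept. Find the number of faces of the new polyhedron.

62

Truncation replaces each original edge-end by a new vertex, so V′ = 2E = 120.
Each original edge survives, and each old vertex of degree d contributes d new edges; summing degrees gives Σd = 2E, so E′ = E + 2E = 3E = 180.
Each original face survives and each original vertex becomes one new face: F′ = F + V = 62.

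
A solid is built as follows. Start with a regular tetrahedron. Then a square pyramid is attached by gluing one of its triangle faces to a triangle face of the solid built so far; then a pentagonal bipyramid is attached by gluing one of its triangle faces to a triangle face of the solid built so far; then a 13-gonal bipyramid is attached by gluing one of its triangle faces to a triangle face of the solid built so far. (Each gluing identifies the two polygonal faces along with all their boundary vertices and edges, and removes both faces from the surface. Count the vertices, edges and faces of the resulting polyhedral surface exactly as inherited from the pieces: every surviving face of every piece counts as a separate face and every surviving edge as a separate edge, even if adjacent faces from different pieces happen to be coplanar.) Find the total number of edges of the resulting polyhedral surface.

59

A regular tetrahedron: V=4, E=6, F=4.
Attach a square pyramid (V=5, E=8, F=5) along a 3-gon: merge 3 vertices and 3 edges, delete both glued faces → V=6, E=11, F=7.
Attach a pentagonal bipyramid (V=7, E=15, F=10) along a 3-gon: merge 3 vertices and 3 edges, delete both glued faces → V=10, E=23, F=15.
Attach a 13-gonal bipyramid (V=15, E=39, F=26) along a 3-gon: merge 3 vertices and 3 edges, delete both glued faces → V=22, E=59, F=39.
Check: V − E + F = 22 − 59 + 39 = 2.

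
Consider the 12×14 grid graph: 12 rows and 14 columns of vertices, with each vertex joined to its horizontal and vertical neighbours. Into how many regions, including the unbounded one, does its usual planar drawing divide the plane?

144

The grid has V = 12·14 = 168 vertices and E = 12·13 + 14·11 = 310 edges.
F = 2 − V + E = 2 − 168 + 310 = 144.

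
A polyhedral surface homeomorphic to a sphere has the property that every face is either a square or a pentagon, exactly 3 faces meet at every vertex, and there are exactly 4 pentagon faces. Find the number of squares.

4

Let x be the number of squares; then F = 4 + x.
Edge–face incidences: 2E = 5·4 + 4·x = 20 + 4x.
Every vertex has degree 3, so 3V = 2E.
Euler: V − E + F = 2 ⇒ (2E)/3 − E + (4 + x) = 2.
Multiply by 6: 2·(2E) − 3·(2E) + 6·(4 + x) = 12, i.e. 24 + 6x − (20 + 4x) = 12.
Collecting terms: 2x + 4 = 12, so 2x = 8, so x = 4.
Then 2E = 20 + 4·4 = 36, so E = 18, V = 2E/3 = 12, F = 4 + 4 = 8.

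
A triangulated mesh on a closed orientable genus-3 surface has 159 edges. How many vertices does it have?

49

χ = 2 − 2·3 = -4, and every face is a triangle so 3F = 2E.
F = 2E/3 = 106. Then V = -4 + E − F = -4 + 159 − 106 = 49.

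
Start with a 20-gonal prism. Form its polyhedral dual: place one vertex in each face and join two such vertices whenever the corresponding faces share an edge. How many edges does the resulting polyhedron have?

60

The base solid has V = 40, E = 60, F = 22.
The dual swaps V and F and preserves E: V′ = F = 22, E′ = E = 60, F′ = V = 40.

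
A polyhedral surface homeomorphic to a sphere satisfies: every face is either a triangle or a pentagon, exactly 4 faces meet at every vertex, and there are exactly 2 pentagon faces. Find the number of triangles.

10

Let x be the number of triangles; then F = 2 + x.
Edge–face incidences: 2E = 5·2 + 3·x = 10 + 3x.
Every vertex has degree 4, so 4V = 2E.
Euler: V − E + F = 2 ⇒ (2E)/4 − E + (2 + x) = 2.
Multiply by 8: 2·(2E) − 4·(2E) + 8·(2 + x) = 16, i.e. 16 + 8x − 2·(10 + 3x) = 16.
Collecting terms: 2x − 4 = 16, so 2x = 20, so x = 10.
Then 2E = 10 + 3·10 = 40, so E = 20, V = 2E/4 = 10, F = 2 + 10 = 12.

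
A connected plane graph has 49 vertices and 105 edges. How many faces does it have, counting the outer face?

58

Euler's formula for a connected plane graph: V − E + F = 2, so F = 2 − 49 + 105 = 58.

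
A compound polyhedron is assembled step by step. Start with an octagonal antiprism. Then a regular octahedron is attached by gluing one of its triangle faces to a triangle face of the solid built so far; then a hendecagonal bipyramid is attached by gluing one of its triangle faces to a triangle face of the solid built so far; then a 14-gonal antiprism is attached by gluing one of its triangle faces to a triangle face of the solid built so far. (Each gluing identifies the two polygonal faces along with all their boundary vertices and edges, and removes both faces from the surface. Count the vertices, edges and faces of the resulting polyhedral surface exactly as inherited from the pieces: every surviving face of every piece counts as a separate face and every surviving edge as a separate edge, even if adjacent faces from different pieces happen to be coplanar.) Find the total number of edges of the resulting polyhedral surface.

An octagonal antiprism: V=16, E=32, F=18.
Attach a regular octahedron (V=6, E=12, F=8) along a 3-gon: merge 3 vertices and 3 edges, delete both glued faces → V=19, E=41, F=24.
Attach a hendecagonal bipyramid (V=13, E=33, F=22) along a 3-gon: merge 3 vertices and 3 edges, delete both glued faces → V=29, E=71, F=44.
Attach a 14-gonal antiprism (V=28, E=56, F=30) along a 3-gon: merge 3 vertices and 3 edges, delete both glued faces → V=54, E=124, F=72.
Check: V − E + F = 54 − 124 + 72 = 2.

124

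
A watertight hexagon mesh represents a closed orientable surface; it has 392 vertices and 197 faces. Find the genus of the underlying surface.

2

Every face is a hexagon, so 2E = 6·197 = 1182, giving E = 591.
χ = V − E + F = 392 − 591 + 197 = -2.
For a closed orientable surface χ = 2 − 2g, so g = (2 − (-2))/2 = 2.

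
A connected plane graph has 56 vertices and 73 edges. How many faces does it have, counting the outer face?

19

Euler's formula for a connected plane graph: V − E + F = 2, so F = 2 − 56 + 73 = 19.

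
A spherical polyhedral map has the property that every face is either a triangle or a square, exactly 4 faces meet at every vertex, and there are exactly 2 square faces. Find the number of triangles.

Let x be the number of triangles; then F = 2 + x.
Edge–face incidences: 2E = 4·2 + 3·x = 8 + 3x.
Every vertex has degree 4, so 4V = 2E.
Euler: V − E + F = 2 ⇒ (2E)/4 − E + (2 + x) = 2.
Multiply by 8: 2·(2E) − 4·(2E) + 8·(2 + x) = 16, i.e. 16 + 8x − 2·(8 + 3x) = 16.
Collecting terms: 2x = 16, so x = 8.
Then 2E = 8 + 3·8 = 32, so E = 16, V = 2E/4 = 8, F = 2 + 8 = 10.

8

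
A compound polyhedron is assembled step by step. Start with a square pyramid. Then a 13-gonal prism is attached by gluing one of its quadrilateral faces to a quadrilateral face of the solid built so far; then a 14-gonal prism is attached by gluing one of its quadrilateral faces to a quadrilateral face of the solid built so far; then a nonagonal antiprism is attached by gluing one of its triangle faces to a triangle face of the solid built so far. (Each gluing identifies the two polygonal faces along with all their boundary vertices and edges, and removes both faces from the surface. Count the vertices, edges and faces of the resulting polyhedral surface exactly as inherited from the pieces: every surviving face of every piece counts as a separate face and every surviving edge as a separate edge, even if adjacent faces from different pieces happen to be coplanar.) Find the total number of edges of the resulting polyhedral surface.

114

A square pyramid: V=5, E=8, F=5.
Attach a 13-gonal prism (V=26, E=39, F=15) along a 4-gon: merge 4 vertices and 4 edges, delete both glued faces → V=27, E=43, F=18.
Attach a 14-gonal prism (V=28, E=42, F=16) along a 4-gon: merge 4 vertices and 4 edges, delete both glued faces → V=51, E=81, F=32.
Attach a nonagonal antiprism (V=18, E=36, F=20) along a 3-gon: merge 3 vertices and 3 edges, delete both glued faces → V=66, E=114, F=50.
Check: V − E + F = 66 − 114 + 50 = 2.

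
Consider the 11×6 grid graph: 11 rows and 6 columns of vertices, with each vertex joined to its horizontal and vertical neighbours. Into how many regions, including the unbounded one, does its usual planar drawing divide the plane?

51

The grid has V = 11·6 = 66 vertices and E = 11·5 + 6·10 = 115 edges.
F = 2 − V + E = 2 − 66 + 115 = 51.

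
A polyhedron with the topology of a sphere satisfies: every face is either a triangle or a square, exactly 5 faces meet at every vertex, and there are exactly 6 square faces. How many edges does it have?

Let x be the number of triangles; then F = 6 + x.
Edge–face incidences: 2E = 4·6 + 3·x = 24 + 3x.
Every vertex has degree 5, so 5V = 2E.
Euler: V − E + F = 2 ⇒ (2E)/5 − E + (6 + x) = 2.
Multiply by 10: 2·(2E) − 5·(2E) + 10·(6 + x) = 20, i.e. 60 + 10x − 3·(24 + 3x) = 20.
Collecting terms: x − 12 = 20, so x = 32.
Then 2E = 24 + 3·32 = 120, so E = 60, V = 2E/5 = 24, F = 6 + 32 = 38.

60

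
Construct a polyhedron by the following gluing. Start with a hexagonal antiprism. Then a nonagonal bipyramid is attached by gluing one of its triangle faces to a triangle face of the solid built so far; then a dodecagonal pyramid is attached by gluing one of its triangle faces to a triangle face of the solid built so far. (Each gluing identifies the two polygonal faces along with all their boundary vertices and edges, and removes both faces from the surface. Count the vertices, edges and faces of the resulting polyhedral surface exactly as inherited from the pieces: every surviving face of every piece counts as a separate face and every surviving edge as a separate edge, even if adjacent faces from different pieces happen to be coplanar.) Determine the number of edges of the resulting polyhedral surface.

69

A hexagonal antiprism: V=12, E=24, F=14.
Attach a nonagonal bipyramid (V=11, E=27, F=18) along a 3-gon: merge 3 vertices and 3 edges, delete both glued faces → V=20, E=48, F=30.
Attach a dodecagonal pyramid (V=13, E=24, F=13) along a 3-gon: merge 3 vertices and 3 edges, delete both glued faces → V=30, E=69, F=41.
Check: V − E + F = 30 − 69 + 41 = 2.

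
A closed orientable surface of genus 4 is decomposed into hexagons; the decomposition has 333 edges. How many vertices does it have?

216

χ = 2 − 2·4 = -6, and every face is a hexagon so 6F = 2E.
F = 2E/6 = 111. Then V = -6 + E − F = -6 + 333 − 111 = 216.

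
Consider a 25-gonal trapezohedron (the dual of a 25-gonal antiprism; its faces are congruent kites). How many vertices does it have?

52

The n-trapezohedron (dual of the n-antiprism) has V = 2·25 + 2 = 52, E = 4·25 = 100, F = 2·25 = 50.
Check: V − E + F = 52 − 100 + 50 = 2.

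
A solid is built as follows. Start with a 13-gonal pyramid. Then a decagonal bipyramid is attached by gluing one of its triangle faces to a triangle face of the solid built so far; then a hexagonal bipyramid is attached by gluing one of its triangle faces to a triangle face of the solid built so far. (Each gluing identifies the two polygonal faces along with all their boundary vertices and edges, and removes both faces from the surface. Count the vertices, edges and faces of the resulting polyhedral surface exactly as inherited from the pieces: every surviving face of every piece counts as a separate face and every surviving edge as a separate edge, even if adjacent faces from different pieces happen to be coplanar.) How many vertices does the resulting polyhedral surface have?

A 13-gonal pyramid: V=14, E=26, F=14.
Attach a decagonal bipyramid (V=12, E=30, F=20) along a 3-gon: merge 3 vertices and 3 edges, delete both glued faces → V=23, E=53, F=32.
Attach a hexagonal bipyramid (V=8, E=18, F=12) along a 3-gon: merge 3 vertices and 3 edges, delete both glued faces → V=28, E=68, F=42.
Check: V − E + F = 28 − 68 + 42 = 2.

28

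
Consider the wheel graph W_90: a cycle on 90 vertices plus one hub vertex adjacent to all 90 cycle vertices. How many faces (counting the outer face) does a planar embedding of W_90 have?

91

W_90 has V = 90 + 1 = 91 vertices and E = 2·90 = 180 edges.
By Euler's formula F = 2 − V + E = 2 − 91 + 180 = 91.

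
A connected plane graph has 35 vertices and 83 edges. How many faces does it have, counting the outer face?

Euler's formula for a connected plane graph: V − E + F = 2, so F = 2 − 35 + 83 = 50.

50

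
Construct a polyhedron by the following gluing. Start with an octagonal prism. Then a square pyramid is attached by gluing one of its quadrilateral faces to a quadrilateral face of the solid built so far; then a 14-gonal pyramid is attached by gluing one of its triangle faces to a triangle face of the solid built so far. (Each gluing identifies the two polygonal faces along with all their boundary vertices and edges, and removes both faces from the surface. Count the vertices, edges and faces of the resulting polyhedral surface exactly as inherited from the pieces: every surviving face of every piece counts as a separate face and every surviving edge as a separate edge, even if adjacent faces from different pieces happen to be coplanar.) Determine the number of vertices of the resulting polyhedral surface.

29

An octagonal prism: V=16, E=24, F=10.
Attach a square pyramid (V=5, E=8, F=5) along a 4-gon: merge 4 vertices and 4 edges, delete both glued faces → V=17, E=28, F=13.
Attach a 14-gonal pyramid (V=15, E=28, F=15) along a 3-gon: merge 3 vertices and 3 edges, delete both glued faces → V=29, E=53, F=26.
Check: V − E + F = 29 − 53 + 26 = 2.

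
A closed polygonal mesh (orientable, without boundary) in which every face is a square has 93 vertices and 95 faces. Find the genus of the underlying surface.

2

Every face is a square, so 2E = 4·95 = 380, giving E = 190.
χ = V − E + F = 93 − 190 + 95 = -2.
For a closed orientable surface χ = 2 − 2g, so g = (2 − (-2))/2 = 2.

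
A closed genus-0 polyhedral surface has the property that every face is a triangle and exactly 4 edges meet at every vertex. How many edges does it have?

12

Each face has 3 edges and each edge borders two faces, so 2E = 3F.
Each vertex has degree 4, so 4V = 2E and hence V = 3F/4.
Euler: V − E + F = 2 ⇒ (3F/4) − (3F/2) + F = 2.
Multiply by 8: (6 − 12 + 8)F = 16, i.e. 2F = 16.
So F = 8, E = 3·8/2 = 12, V = 3·8/4 = 6.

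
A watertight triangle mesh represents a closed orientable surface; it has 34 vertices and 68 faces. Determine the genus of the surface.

1

Every face is a triangle, so 2E = 3·68 = 204, giving E = 102.
χ = V − E + F = 34 − 102 + 68 = 0.
For a closed orientable surface χ = 2 − 2g, so g = (2 − (0))/2 = 1.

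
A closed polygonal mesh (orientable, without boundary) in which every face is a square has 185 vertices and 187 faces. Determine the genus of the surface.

2

Every face is a square, so 2E = 4·187 = 748, giving E = 374.
χ = V − E + F = 185 − 374 + 187 = -2.
For a closed orientable surface χ = 2 − 2g, so g = (2 − (-2))/2 = 2.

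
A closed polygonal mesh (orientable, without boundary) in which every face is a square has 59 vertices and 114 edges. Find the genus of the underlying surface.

Every face is a square and each edge borders two faces, so 4F = 2·114, giving F = 57.
χ = V − E + F = 59 − 114 + 57 = 2.
For a closed orientable surface χ = 2 − 2g, so g = (2 − (2))/2 = 0.

0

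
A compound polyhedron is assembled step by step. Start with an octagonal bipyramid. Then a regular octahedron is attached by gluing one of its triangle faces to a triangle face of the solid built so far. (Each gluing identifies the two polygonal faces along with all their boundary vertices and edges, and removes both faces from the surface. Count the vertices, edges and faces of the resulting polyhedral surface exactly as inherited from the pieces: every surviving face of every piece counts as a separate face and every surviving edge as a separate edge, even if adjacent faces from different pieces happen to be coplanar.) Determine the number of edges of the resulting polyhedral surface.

An octagonal bipyramid: V=10, E=24, F=16.
Attach a regular octahedron (V=6, E=12, F=8) along a 3-gon: merge 3 vertices and 3 edges, delete both glued faces → V=13, E=33, F=22.
Check: V − E + F = 13 − 33 + 22 = 2.

33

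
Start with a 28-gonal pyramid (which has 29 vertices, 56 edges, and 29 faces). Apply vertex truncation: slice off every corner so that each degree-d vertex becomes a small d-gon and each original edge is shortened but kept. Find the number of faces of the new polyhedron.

Truncation replaces each original edge-end by a new vertex, so V′ = 2E = 112.
Each original edge survives, and each old vertex of degree d contributes d new edges; summing degrees gives Σd = 2E, so E′ = E + 2E = 3E = 168.
Each original face survives and each original vertex becomes one new face: F′ = F + V = 58.

58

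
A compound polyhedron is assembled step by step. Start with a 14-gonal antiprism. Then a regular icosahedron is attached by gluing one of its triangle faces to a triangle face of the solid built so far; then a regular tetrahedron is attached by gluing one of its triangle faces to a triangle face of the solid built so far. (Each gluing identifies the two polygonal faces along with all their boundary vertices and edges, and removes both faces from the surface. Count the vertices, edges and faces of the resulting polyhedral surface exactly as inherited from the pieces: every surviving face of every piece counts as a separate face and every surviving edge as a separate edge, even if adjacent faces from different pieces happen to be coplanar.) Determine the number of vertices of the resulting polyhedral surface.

A 14-gonal antiprism: V=28, E=56, F=30.
Attach a regular icosahedron (V=12, E=30, F=20) along a 3-gon: merge 3 vertices and 3 edges, delete both glued faces → V=37, E=83, F=48.
Attach a regular tetrahedron (V=4, E=6, F=4) along a 3-gon: merge 3 vertices and 3 edges, delete both glued faces → V=38, E=86, F=50.
Check: V − E + F = 38 − 86 + 50 = 2.

38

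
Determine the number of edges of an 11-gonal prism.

A prism on an n-gon has two n-gon bases and n rectangular sides: V = 2·11 = 22, E = 3·11 = 33, F = 11 + 2 = 13.
Check: V − E + F = 22 − 33 + 13 = 2.

33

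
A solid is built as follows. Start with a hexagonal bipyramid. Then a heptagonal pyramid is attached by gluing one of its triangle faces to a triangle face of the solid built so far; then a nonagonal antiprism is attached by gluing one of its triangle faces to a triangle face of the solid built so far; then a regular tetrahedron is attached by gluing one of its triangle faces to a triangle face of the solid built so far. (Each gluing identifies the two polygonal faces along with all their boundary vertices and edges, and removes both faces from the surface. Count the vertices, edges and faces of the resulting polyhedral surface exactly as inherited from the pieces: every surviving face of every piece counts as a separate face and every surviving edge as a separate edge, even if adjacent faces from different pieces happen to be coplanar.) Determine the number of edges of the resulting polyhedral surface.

A hexagonal bipyramid: V=8, E=18, F=12.
Attach a heptagonal pyramid (V=8, E=14, F=8) along a 3-gon: merge 3 vertices and 3 edges, delete both glued faces → V=13, E=29, F=18.
Attach a nonagonal antiprism (V=18, E=36, F=20) along a 3-gon: merge 3 vertices and 3 edges, delete both glued faces → V=28, E=62, F=36.
Attach a regular tetrahedron (V=4, E=6, F=4) along a 3-gon: merge 3 vertices and 3 edges, delete both glued faces → V=29, E=65, F=38.
Check: V − E + F = 29 − 65 + 38 = 2.

65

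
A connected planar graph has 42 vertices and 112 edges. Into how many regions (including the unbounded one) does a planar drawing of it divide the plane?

72

Euler's formula for a connected plane graph: V − E + F = 2, so F = 2 − 42 + 112 = 72.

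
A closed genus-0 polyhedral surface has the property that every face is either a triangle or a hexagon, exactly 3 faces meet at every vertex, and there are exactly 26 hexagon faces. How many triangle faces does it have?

Let x be the number of triangles; then F = 26 + x.
Edge–face incidences: 2E = 6·26 + 3·x = 156 + 3x.
Every vertex has degree 3, so 3V = 2E.
Euler: V − E + F = 2 ⇒ (2E)/3 − E + (26 + x) = 2.
Multiply by 6: 2·(2E) − 3·(2E) + 6·(26 + x) = 12, i.e. 156 + 6x − (156 + 3x) = 12.
Collecting terms: 3x = 12, so x = 4.
Then 2E = 156 + 3·4 = 168, so E = 84, V = 2E/3 = 56, F = 26 + 4 = 30.

4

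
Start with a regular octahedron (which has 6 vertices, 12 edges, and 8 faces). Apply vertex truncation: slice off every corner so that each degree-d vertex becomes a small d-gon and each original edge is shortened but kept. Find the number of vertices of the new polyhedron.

24

Truncation replaces each original edge-end by a new vertex, so V′ = 2E = 24.
Each original edge survives, and each old vertex of degree d contributes d new edges; summing degrees gives Σd = 2E, so E′ = E + 2E = 3E = 36.
Each original face survives and each original vertex becomes one new face: F′ = F + V = 14.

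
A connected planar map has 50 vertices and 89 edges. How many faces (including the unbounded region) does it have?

Euler's formula for a connected plane graph: V − E + F = 2, so F = 2 − 50 + 89 = 41.

41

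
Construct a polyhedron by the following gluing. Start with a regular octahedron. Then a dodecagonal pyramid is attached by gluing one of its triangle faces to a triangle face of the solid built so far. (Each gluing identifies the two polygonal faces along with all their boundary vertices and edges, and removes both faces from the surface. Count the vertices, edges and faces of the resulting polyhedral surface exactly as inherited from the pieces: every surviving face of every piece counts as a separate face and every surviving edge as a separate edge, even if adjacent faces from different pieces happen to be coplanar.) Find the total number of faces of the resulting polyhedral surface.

A regular octahedron: V=6, E=12, F=8.
Attach a dodecagonal pyramid (V=13, E=24, F=13) along a 3-gon: merge 3 vertices and 3 edges, delete both glued faces → V=16, E=33, F=19.
Check: V − E + F = 16 − 33 + 19 = 2.

19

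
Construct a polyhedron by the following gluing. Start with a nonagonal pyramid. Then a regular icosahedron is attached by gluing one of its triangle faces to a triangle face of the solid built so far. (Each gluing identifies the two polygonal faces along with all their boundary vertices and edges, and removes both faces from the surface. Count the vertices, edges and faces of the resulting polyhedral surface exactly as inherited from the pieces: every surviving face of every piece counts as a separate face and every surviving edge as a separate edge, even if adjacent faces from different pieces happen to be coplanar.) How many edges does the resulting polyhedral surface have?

A nonagonal pyramid: V=10, E=18, F=10.
Attach a regular icosahedron (V=12, E=30, F=20) along a 3-gon: merge 3 vertices and 3 edges, delete both glued faces → V=19, E=45, F=28.
Check: V − E + F = 19 − 45 + 28 = 2.

45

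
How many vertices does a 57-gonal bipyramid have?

59

A bipyramid over an n-gon has 2n triangular faces and n + 2 vertices: V = 57 + 2 = 59, E = 3·57 = 171, F = 2·57 = 114.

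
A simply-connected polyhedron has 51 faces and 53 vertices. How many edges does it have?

Here V − E + F = 2.
E = V + F − (2) = 53 + 51 − (2) = 102.

102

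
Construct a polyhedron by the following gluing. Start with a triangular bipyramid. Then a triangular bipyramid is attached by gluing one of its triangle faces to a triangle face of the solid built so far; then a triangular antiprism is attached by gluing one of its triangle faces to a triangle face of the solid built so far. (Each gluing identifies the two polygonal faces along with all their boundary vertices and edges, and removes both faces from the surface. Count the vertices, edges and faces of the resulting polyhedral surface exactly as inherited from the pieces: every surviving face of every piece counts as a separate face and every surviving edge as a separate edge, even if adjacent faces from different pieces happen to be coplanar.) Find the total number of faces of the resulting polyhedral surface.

A triangular bipyramid: V=5, E=9, F=6.
Attach a triangular bipyramid (V=5, E=9, F=6) along a 3-gon: merge 3 vertices and 3 edges, delete both glued faces → V=7, E=15, F=10.
Attach a triangular antiprism (V=6, E=12, F=8) along a 3-gon: merge 3 vertices and 3 edges, delete both glued faces → V=10, E=24, F=16.
Check: V − E + F = 10 − 24 + 16 = 2.

16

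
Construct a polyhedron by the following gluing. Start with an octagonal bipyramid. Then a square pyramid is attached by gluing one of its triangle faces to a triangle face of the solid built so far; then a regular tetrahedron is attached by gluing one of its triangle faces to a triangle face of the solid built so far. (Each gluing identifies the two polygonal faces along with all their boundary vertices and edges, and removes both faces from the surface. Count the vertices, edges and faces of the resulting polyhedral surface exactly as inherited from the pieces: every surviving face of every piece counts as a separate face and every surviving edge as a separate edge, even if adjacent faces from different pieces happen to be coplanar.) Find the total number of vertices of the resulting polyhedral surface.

13

An octagonal bipyramid: V=10, E=24, F=16.
Attach a square pyramid (V=5, E=8, F=5) along a 3-gon: merge 3 vertices and 3 edges, delete both glued faces → V=12, E=29, F=19.
Attach a regular tetrahedron (V=4, E=6, F=4) along a 3-gon: merge 3 vertices and 3 edges, delete both glued faces → V=13, E=32, F=21.
Check: V − E + F = 13 − 32 + 21 = 2.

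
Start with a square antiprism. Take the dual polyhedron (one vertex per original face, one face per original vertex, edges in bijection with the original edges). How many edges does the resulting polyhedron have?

The base solid has V = 8, E = 16, F = 10.
The dual swaps V and F and preserves E: V′ = F = 10, E′ = E = 16, F′ = V = 8.

16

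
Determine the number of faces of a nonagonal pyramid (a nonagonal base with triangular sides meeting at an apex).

10

A pyramid on an n-gon base has one n-gon and n triangles: V = 9 + 1 = 10, E = 2·9 = 18, F = 9 + 1 = 10.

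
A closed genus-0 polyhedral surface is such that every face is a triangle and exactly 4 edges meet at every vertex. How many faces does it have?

8

Each face has 3 edges and each edge borders two faces, so 2E = 3F.
Each vertex has degree 4, so 4V = 2E and hence V = 3F/4.
Euler: V − E + F = 2 ⇒ (3F/4) − (3F/2) + F = 2.
Multiply by 8: (6 − 12 + 8)F = 16, i.e. 2F = 16.
So F = 8, E = 3·8/2 = 12, V = 3·8/4 = 6.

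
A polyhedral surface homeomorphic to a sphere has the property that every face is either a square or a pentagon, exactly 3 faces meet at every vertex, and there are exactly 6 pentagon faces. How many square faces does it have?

3

Let x be the number of squares; then F = 6 + x.
Edge–face incidences: 2E = 5·6 + 4·x = 30 + 4x.
Every vertex has degree 3, so 3V = 2E.
Euler: V − E + F = 2 ⇒ (2E)/3 − E + (6 + x) = 2.
Multiply by 6: 2·(2E) − 3·(2E) + 6·(6 + x) = 12, i.e. 36 + 6x − (30 + 4x) = 12.
Collecting terms: 2x + 6 = 12, so 2x = 6, so x = 3.
Then 2E = 30 + 4·3 = 42, so E = 21, V = 2E/3 = 14, F = 6 + 3 = 9.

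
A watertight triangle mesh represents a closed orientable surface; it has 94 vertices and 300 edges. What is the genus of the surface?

4

Every face is a triangle and each edge borders two faces, so 3F = 2·300, giving F = 200.
χ = V − E + F = 94 − 300 + 200 = -6.
For a closed orientable surface χ = 2 − 2g, so g = (2 − (-6))/2 = 4.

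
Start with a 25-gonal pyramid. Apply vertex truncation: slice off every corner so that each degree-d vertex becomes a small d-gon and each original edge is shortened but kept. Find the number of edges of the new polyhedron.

150

The base solid has V = 26, E = 50, F = 26.
Truncation replaces each original edge-end by a new vertex, so V′ = 2E = 100.
Each original edge survives, and each old vertex of degree d contributes d new edges; summing degrees gives Σd = 2E, so E′ = E + 2E = 3E = 150.
Each original face survives and each original vertex becomes one new face: F′ = F + V = 52.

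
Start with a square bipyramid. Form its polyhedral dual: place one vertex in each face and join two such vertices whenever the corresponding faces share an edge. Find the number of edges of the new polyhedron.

12

The base solid has V = 6, E = 12, F = 8.
The dual swaps V and F and preserves E: V′ = F = 8, E′ = E = 12, F′ = V = 6.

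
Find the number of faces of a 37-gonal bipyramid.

74

A bipyramid over an n-gon has 2n triangular faces and n + 2 vertices: V = 37 + 2 = 39, E = 3·37 = 111, F = 2·37 = 74.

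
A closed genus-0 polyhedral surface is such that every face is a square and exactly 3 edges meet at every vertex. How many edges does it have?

12

Each face has 4 edges and each edge borders two faces, so 2E = 4F.
Each vertex has degree 3, so 3V = 2E and hence V = 4F/3.
Euler: V − E + F = 2 ⇒ (4F/3) − (4F/2) + F = 2.
Multiply by 6: (8 − 12 + 6)F = 12, i.e. 2F = 12.
So F = 6, E = 4·6/2 = 12, V = 4·6/3 = 8.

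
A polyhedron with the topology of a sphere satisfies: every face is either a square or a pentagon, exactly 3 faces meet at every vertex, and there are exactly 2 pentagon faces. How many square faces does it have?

5

Let x be the number of squares; then F = 2 + x.
Edge–face incidences: 2E = 5·2 + 4·x = 10 + 4x.
Every vertex has degree 3, so 3V = 2E.
Euler: V − E + F = 2 ⇒ (2E)/3 − E + (2 + x) = 2.
Multiply by 6: 2·(2E) − 3·(2E) + 6·(2 + x) = 12, i.e. 12 + 6x − (10 + 4x) = 12.
Collecting terms: 2x + 2 = 12, so 2x = 10, so x = 5.
Then 2E = 10 + 4·5 = 30, so E = 15, V = 2E/3 = 10, F = 2 + 5 = 7.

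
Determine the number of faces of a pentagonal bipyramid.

10

A bipyramid over an n-gon has 2n triangular faces and n + 2 vertices: V = 5 + 2 = 7, E = 3·5 = 15, F = 2·5 = 10.
Check: V − E + F = 7 − 15 + 10 = 2.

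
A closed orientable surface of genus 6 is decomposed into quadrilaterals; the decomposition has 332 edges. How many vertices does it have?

χ = 2 − 2·6 = -10, and every face is a square so 4F = 2E.
F = 2E/4 = 166. Then V = -10 + E − F = -10 + 332 − 166 = 156.

156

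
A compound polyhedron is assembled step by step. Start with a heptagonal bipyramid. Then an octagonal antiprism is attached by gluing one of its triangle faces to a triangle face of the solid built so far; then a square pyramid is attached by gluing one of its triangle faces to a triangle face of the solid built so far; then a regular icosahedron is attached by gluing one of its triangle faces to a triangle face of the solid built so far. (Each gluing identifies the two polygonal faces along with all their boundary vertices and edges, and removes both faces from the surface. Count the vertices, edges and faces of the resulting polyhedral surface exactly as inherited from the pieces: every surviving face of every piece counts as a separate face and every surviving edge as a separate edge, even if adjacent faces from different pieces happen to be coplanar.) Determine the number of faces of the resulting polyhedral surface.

A heptagonal bipyramid: V=9, E=21, F=14.
Attach an octagonal antiprism (V=16, E=32, F=18) along a 3-gon: merge 3 vertices and 3 edges, delete both glued faces → V=22, E=50, F=30.
Attach a square pyramid (V=5, E=8, F=5) along a 3-gon: merge 3 vertices and 3 edges, delete both glued faces → V=24, E=55, F=33.
Attach a regular icosahedron (V=12, E=30, F=20) along a 3-gon: merge 3 vertices and 3 edges, delete both glued faces → V=33, E=82, F=51.
Check: V − E + F = 33 − 82 + 51 = 2.

51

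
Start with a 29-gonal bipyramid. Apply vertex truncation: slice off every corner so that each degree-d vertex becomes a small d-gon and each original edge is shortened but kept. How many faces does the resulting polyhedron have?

89

The base solid has V = 31, E = 87, F = 58.
Truncation replaces each original edge-end by a new vertex, so V′ = 2E = 174.
Each original edge survives, and each old vertex of degree d contributes d new edges; summing degrees gives Σd = 2E, so E′ = E + 2E = 3E = 261.
Each original face survives and each original vertex becomes one new face: F′ = F + V = 89.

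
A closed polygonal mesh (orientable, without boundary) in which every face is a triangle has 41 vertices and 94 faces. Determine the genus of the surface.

4

Every face is a triangle, so 2E = 3·94 = 282, giving E = 141.
χ = V − E + F = 41 − 141 + 94 = -6.
For a closed orientable surface χ = 2 − 2g, so g = (2 − (-6))/2 = 4.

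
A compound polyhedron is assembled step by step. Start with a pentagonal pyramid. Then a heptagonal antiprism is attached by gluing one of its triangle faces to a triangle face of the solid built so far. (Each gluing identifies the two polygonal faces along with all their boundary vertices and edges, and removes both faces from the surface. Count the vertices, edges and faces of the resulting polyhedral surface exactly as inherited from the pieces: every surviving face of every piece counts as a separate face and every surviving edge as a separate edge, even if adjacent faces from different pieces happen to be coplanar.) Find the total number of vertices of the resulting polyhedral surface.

A pentagonal pyramid: V=6, E=10, F=6.
Attach a heptagonal antiprism (V=14, E=28, F=16) along a 3-gon: merge 3 vertices and 3 edges, delete both glued faces → V=17, E=35, F=20.
Check: V − E + F = 17 − 35 + 20 = 2.

17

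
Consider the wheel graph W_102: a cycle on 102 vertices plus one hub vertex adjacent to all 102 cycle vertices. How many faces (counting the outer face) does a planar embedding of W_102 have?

103

W_102 has V = 102 + 1 = 103 vertices and E = 2·102 = 204 edges.
By Euler's formula F = 2 − V + E = 2 − 103 + 204 = 103.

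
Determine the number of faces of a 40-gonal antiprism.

82

An antiprism on an n-gon has two n-gon caps and 2n triangles: V = 2·40 = 80, E = 4·40 = 160, F = 2·40 + 2 = 82.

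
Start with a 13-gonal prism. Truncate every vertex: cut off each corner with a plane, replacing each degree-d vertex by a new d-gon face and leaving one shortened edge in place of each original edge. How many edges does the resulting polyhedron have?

The base solid has V = 26, E = 39, F = 15.
Truncation replaces each original edge-end by a new vertex, so V′ = 2E = 78.
Each original edge survives, and each old vertex of degree d contributes d new edges; summing degrees gives Σd = 2E, so E′ = E + 2E = 3E = 117.
Each original face survives and each original vertex becomes one new face: F′ = F + V = 41.

117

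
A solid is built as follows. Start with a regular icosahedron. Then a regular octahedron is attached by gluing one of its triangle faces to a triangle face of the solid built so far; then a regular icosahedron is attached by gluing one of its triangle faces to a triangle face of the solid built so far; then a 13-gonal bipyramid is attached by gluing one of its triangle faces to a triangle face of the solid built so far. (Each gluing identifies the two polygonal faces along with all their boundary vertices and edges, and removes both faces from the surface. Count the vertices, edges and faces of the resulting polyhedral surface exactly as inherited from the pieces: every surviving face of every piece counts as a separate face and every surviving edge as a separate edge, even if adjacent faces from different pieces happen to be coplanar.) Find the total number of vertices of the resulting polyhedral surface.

36

A regular icosahedron: V=12, E=30, F=20.
Attach a regular octahedron (V=6, E=12, F=8) along a 3-gon: merge 3 vertices and 3 edges, delete both glued faces → V=15, E=39, F=26.
Attach a regular icosahedron (V=12, E=30, F=20) along a 3-gon: merge 3 vertices and 3 edges, delete both glued faces → V=24, E=66, F=44.
Attach a 13-gonal bipyramid (V=15, E=39, F=26) along a 3-gon: merge 3 vertices and 3 edges, delete both glued faces → V=36, E=102, F=68.
Check: V − E + F = 36 − 102 + 68 = 2.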